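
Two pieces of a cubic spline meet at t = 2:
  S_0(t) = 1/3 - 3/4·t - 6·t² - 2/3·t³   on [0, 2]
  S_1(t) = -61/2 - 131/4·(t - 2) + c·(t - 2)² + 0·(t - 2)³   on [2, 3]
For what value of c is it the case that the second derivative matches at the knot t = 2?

-10

S_0''(t) = -12 - 4·t, so S_0''(2) = -20. On the right, S_1''(2) = 2c, so c = -10.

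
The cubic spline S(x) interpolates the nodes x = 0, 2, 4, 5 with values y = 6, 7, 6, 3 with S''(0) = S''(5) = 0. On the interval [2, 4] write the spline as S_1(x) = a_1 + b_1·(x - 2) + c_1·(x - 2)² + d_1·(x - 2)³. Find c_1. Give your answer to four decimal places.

-0.0682

Put m_i = S'' at the i-th knot. Here h = (2, 2, 1) and Δ = (1/2, -1/2, -3), so the interior equations h_(i-1)·m_(i-1) + 2(h_(i-1)+h_i)·m_i + h_i·m_(i+1) = 6(Δ_i − Δ_(i-1)) read
  2·m_0 + 8·m_1 + 2·m_2 = 6(Δ_1 - Δ_0) = -6
  2·m_1 + 6·m_2 + 1·m_3 = 6(Δ_2 - Δ_1) = -15
Natural end conditions: m_0 = m_3 = 0.
Hence m_0 = 0, m_1 = -3/22, m_2 = -27/11, m_3 = 0.
On [2, 4], with S_1(x) = a_1 + b_1·(x - 2) + c_1·(x - 2)² + d_1·(x - 2)³: c_1 = m_1/2 = -3/44, d_1 = (m_2 - m_1)/(6h_1) = -17/88, b_1 = Δ_1 - h_1(2m_1 + m_2)/6 = 9/22.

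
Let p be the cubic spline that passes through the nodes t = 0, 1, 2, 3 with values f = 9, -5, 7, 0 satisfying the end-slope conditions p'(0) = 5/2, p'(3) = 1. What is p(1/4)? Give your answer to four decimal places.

With σ_i denoting the second derivative at x_i, h_i = 1, 1, 1, and Δ_i = (y_(i+1) − y_i)/h_i = -14, 12, -7:
  1·σ_0 + 4·σ_1 + 1·σ_2 = 6(Δ_1 - Δ_0) = 156
  1·σ_1 + 4·σ_2 + 1·σ_3 = 6(Δ_2 - Δ_1) = -114
Clamped end conditions give two more equations: 2h_0·σ_0 + h_0·σ_1 = 6(Δ_0 - p'(0)) = -99 and h_2·σ_2 + 2h_2·σ_3 = 6(p'(3) - Δ_2) = 48.
Solving: σ_0 = -438/5, σ_1 = 381/5, σ_2 = -306/5, σ_3 = 273/5.
On [0, 1], p(t) = 9 + 5/2·t - 219/5·t² + 273/10·t³.
With t = 1/4: p(1/4) = 4681/640.

7.3141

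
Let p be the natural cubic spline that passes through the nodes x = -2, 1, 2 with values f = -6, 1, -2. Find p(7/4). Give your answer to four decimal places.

Put m_i = p'' at the i-th knot. Here h = (3, 1) and Δ = (7/3, -3), so the interior equations h_(i-1)·m_(i-1) + 2(h_(i-1)+h_i)·m_i + h_i·m_(i+1) = 6(Δ_i − Δ_(i-1)) read
  3·m_0 + 8·m_1 + 1·m_2 = 6(Δ_1 - Δ_0) = -32
Natural end conditions: m_0 = m_2 = 0.
Forward elimination and back-substitution give m_0 = 0, m_1 = -4, m_2 = 0.
On [1, 2], p(x) = 1 - 5/3·(x - 1) - 2·(x - 1)² + 2/3·(x - 1)³.
With (x - 1) = 3/4: p(7/4) = -35/32.

-1.0938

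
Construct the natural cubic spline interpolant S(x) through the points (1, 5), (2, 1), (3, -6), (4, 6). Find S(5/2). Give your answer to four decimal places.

Let m_i = S''(x_i). Step sizes h_i = 1, 1, 1; slopes of the chords Δ_i = (y_(i+1) - y_i)/h_i = -4, -7, 12.
  1·m_0 + 4·m_1 + 1·m_2 = 6(Δ_1 - Δ_0) = -18
  1·m_1 + 4·m_2 + 1·m_3 = 6(Δ_2 - Δ_1) = 114
Natural end conditions: m_0 = m_3 = 0.
Solving: m_0 = 0, m_1 = -62/5, m_2 = 158/5, m_3 = 0.
On [2, 3], S(x) = 1 - 122/15·(x - 2) - 31/5·(x - 2)² + 22/3·(x - 2)³.
With (x - 2) = 1/2: S(5/2) = -37/10.

-3.7000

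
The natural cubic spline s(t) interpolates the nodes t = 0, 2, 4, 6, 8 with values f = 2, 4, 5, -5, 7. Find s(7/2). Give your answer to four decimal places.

Put σ_i = s'' at the i-th knot. Here h = (2, 2, 2, 2) and Δ = (1, 1/2, -5, 6), so the interior equations h_(i-1)·σ_(i-1) + 2(h_(i-1)+h_i)·σ_i + h_i·σ_(i+1) = 6(Δ_i − Δ_(i-1)) read
  2·σ_0 + 8·σ_1 + 2·σ_2 = 6(Δ_1 - Δ_0) = -3
  2·σ_1 + 8·σ_2 + 2·σ_3 = 6(Δ_2 - Δ_1) = -33
  2·σ_2 + 8·σ_3 + 2·σ_4 = 6(Δ_3 - Δ_2) = 66
Natural end conditions: σ_0 = σ_4 = 0.
Hence σ_0 = 0, σ_1 = 153/112, σ_2 = -195/28, σ_3 = 1119/112, σ_4 = 0.
On [2, 4], s(t) = 4 + 107/56·(t - 2) + 153/224·(t - 2)² - 311/448·(t - 2)³.
With (t - 2) = 3/2: s(7/2) = 21719/3584.

6.0600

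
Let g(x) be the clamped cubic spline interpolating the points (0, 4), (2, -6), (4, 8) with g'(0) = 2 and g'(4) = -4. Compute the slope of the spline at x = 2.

Let σ_i = g''(x_i). Step sizes h_i = 2, 2; slopes of the chords Δ_i = (y_(i+1) - y_i)/h_i = -5, 7.
  2·σ_0 + 8·σ_1 + 2·σ_2 = 6(Δ_1 - Δ_0) = 72
Clamped end conditions give two more equations: 2h_0·σ_0 + h_0·σ_1 = 6(Δ_0 - g'(0)) = -42 and h_1·σ_1 + 2h_1·σ_2 = 6(g'(4) - Δ_1) = -66.
Solving: σ_0 = -21, σ_1 = 21, σ_2 = -27.
On [2, 4], g'(x) = b_1 + 2c_1·(x - 2) + 3d_1·(x - 2)² with b_1 = Δ_1 - h_1(2σ_1 + σ_2)/6 = 2, c_1 = σ_1/2 = 21/2, d_1 = (σ_2 - σ_1)/(6h_1) = -4. So g'(2) = 2.

2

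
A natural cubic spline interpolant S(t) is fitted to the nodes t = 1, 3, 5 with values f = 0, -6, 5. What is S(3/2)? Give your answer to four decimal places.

Put M_i = S'' at the i-th knot. Here h = (2, 2) and Δ = (-3, 11/2), so the interior equations h_(i-1)·M_(i-1) + 2(h_(i-1)+h_i)·M_i + h_i·M_(i+1) = 6(Δ_i − Δ_(i-1)) read
  2·M_0 + 8·M_1 + 2·M_2 = 6(Δ_1 - Δ_0) = 51
Natural end conditions: M_0 = M_2 = 0.
Hence M_0 = 0, M_1 = 51/8, M_2 = 0.
On [1, 3], S(t) = 0 - 41/8·(t - 1) + 0·(t - 1)² + 17/32·(t - 1)³.
With (t - 1) = 1/2: S(3/2) = -639/256.

-2.4961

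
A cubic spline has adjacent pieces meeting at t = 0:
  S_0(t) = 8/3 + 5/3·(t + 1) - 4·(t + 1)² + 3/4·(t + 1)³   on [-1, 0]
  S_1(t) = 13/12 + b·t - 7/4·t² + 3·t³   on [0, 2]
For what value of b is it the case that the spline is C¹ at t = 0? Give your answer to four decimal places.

S_0'(t) = 5/3 - 8·(t + 1) + 9/4·(t + 1)², so S_0'(0) = -49/12. On the right, S_1'(0) = b, so b = -49/12.

-4.0833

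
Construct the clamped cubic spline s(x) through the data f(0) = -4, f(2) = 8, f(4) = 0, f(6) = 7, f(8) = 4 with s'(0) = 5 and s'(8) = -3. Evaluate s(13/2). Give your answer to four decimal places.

With m_i denoting the second derivative at x_i, h_i = 2, 2, 2, 2, and Δ_i = (y_(i+1) − y_i)/h_i = 6, -4, 7/2, -3/2:
  2·m_0 + 8·m_1 + 2·m_2 = 6(Δ_1 - Δ_0) = -60
  2·m_1 + 8·m_2 + 2·m_3 = 6(Δ_2 - Δ_1) = 45
  2·m_2 + 8·m_3 + 2·m_4 = 6(Δ_3 - Δ_2) = -30
Clamped end conditions give two more equations: 2h_0·m_0 + h_0·m_1 = 6(Δ_0 - s'(0)) = 6 and h_3·m_3 + 2h_3·m_4 = 6(s'(8) - Δ_3) = -9.
Forward elimination and back-substitution give m_0 = 209/28, m_1 = -167/14, m_2 = 41/4, m_3 = -46/7, m_4 = 29/28.
On [6, 8], s(x) = 7 + 71/28·(x - 6) - 23/7·(x - 6)² + 71/112·(x - 6)³.
With (x - 6) = 1/2: s(13/2) = 6743/896.

7.5257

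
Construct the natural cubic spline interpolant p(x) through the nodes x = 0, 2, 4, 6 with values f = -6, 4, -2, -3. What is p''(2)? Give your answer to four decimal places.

With M_i denoting the second derivative at x_i, h_i = 2, 2, 2, and Δ_i = (y_(i+1) − y_i)/h_i = 5, -3, -1/2:
  2·M_0 + 8·M_1 + 2·M_2 = 6(Δ_1 - Δ_0) = -48
  2·M_1 + 8·M_2 + 2·M_3 = 6(Δ_2 - Δ_1) = 15
Natural end conditions: M_0 = M_3 = 0.
Forward elimination and back-substitution give M_0 = 0, M_1 = -69/10, M_2 = 18/5, M_3 = 0.

-6.9000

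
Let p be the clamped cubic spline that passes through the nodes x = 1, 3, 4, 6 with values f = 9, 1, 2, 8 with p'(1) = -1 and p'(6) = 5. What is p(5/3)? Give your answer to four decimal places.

Write m_i for p''(x_i). With h_i = 2, 1, 2 and divided differences Δ_i = -4, 1, 3, the continuity of p' gives the tridiagonal system
  2·m_0 + 6·m_1 + 1·m_2 = 6(Δ_1 - Δ_0) = 30
  1·m_1 + 6·m_2 + 2·m_3 = 6(Δ_2 - Δ_1) = 12
Clamped end conditions give two more equations: 2h_0·m_0 + h_0·m_1 = 6(Δ_0 - p'(1)) = -18 and h_2·m_2 + 2h_2·m_3 = 6(p'(6) - Δ_2) = 12.
Hence m_0 = -135/16, m_1 = 63/8, m_2 = -3/8, m_3 = 51/16.
On [1, 3], p(x) = 9 - 1·(x - 1) - 135/32·(x - 1)² + 87/64·(x - 1)³.
With (x - 1) = 2/3: p(5/3) = 247/36.

6.8611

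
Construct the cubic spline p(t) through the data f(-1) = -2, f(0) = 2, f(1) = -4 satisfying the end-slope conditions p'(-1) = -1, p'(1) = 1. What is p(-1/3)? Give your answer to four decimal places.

1.1111

Write σ_i for p''(x_i). With h_i = 1, 1 and divided differences Δ_i = 4, -6, the continuity of p' gives the tridiagonal system
  1·σ_0 + 4·σ_1 + 1·σ_2 = 6(Δ_1 - Δ_0) = -60
Clamped end conditions give two more equations: 2h_0·σ_0 + h_0·σ_1 = 6(Δ_0 - p'(-1)) = 30 and h_1·σ_1 + 2h_1·σ_2 = 6(p'(1) - Δ_1) = 42.
Solving the tridiagonal system: σ_0 = 31, σ_1 = -32, σ_2 = 37.
On [-1, 0], p(t) = -2 - 1·(t + 1) + 31/2·(t + 1)² - 21/2·(t + 1)³.
With (t + 1) = 2/3: p(-1/3) = 10/9.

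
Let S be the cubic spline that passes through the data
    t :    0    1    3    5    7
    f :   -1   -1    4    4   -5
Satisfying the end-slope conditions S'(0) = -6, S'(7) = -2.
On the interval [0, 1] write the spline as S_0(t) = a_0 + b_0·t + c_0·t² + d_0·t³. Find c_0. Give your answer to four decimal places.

With M_i denoting the second derivative at x_i, h_i = 1, 2, 2, 2, and Δ_i = (y_(i+1) − y_i)/h_i = 0, 5/2, 0, -9/2:
  1·M_0 + 6·M_1 + 2·M_2 = 6(Δ_1 - Δ_0) = 15
  2·M_1 + 8·M_2 + 2·M_3 = 6(Δ_2 - Δ_1) = -15
  2·M_2 + 8·M_3 + 2·M_4 = 6(Δ_3 - Δ_2) = -27
Clamped end conditions give two more equations: 2h_0·M_0 + h_0·M_1 = 6(Δ_0 - S'(0)) = 36 and h_3·M_3 + 2h_3·M_4 = 6(S'(7) - Δ_3) = 15.
Solving: M_0 = 781/43, M_1 = -14/43, M_2 = -26/43, M_3 = -409/86, M_4 = 527/86.
On [0, 1], with S_0(t) = a_0 + b_0·t + c_0·t² + d_0·t³: c_0 = M_0/2 = 781/86, d_0 = (M_1 - M_0)/(6h_0) = -265/86, b_0 = Δ_0 - h_0(2M_0 + M_1)/6 = -6.

9.0814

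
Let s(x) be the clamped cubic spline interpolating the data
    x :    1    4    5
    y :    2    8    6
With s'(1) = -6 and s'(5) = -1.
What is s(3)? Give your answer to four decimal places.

Put M_i = s'' at the i-th knot. Here h = (3, 1) and Δ = (2, -2), so the interior equations h_(i-1)·M_(i-1) + 2(h_(i-1)+h_i)·M_i + h_i·M_(i+1) = 6(Δ_i − Δ_(i-1)) read
  3·M_0 + 8·M_1 + 1·M_2 = 6(Δ_1 - Δ_0) = -24
Clamped end conditions give two more equations: 2h_0·M_0 + h_0·M_1 = 6(Δ_0 - s'(1)) = 48 and h_1·M_1 + 2h_1·M_2 = 6(s'(5) - Δ_1) = 6.
Solving: M_0 = 49/4, M_1 = -17/2, M_2 = 29/4.
On [1, 4], s(x) = 2 - 6·(x - 1) + 49/8·(x - 1)² - 83/72·(x - 1)³.
With (x - 1) = 2: s(3) = 95/18.

5.2778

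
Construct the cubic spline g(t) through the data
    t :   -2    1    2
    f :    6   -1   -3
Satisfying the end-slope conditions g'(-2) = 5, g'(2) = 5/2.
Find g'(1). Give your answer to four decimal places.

-4.6875

With m_i denoting the second derivative at x_i, h_i = 3, 1, and Δ_i = (y_(i+1) − y_i)/h_i = -7/3, -2:
  3·m_0 + 8·m_1 + 1·m_2 = 6(Δ_1 - Δ_0) = 2
Clamped end conditions give two more equations: 2h_0·m_0 + h_0·m_1 = 6(Δ_0 - g'(-2)) = -44 and h_1·m_1 + 2h_1·m_2 = 6(g'(2) - Δ_1) = 27.
Solving: m_0 = -197/24, m_1 = 7/4, m_2 = 101/8.
On [1, 2], g'(t) = b_1 + 2c_1·(t - 1) + 3d_1·(t - 1)² with b_1 = Δ_1 - h_1(2m_1 + m_2)/6 = -75/16, c_1 = m_1/2 = 7/8, d_1 = (m_2 - m_1)/(6h_1) = 29/16. So g'(1) = -75/16.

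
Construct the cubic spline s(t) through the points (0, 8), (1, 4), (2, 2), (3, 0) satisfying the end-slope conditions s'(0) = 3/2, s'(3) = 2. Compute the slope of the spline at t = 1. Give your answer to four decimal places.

Write m_i for s''(x_i). With h_i = 1, 1, 1 and divided differences Δ_i = -4, -2, -2, the continuity of s' gives the tridiagonal system
  1·m_0 + 4·m_1 + 1·m_2 = 6(Δ_1 - Δ_0) = 12
  1·m_1 + 4·m_2 + 1·m_3 = 6(Δ_2 - Δ_1) = 0
Clamped end conditions give two more equations: 2h_0·m_0 + h_0·m_1 = 6(Δ_0 - s'(0)) = -33 and h_2·m_2 + 2h_2·m_3 = 6(s'(3) - Δ_2) = 24.
Solving: m_0 = -322/15, m_1 = 149/15, m_2 = -94/15, m_3 = 227/15.
On [1, 2], s'(t) = b_1 + 2c_1·(t - 1) + 3d_1·(t - 1)² with b_1 = Δ_1 - h_1(2m_1 + m_2)/6 = -64/15, c_1 = m_1/2 = 149/30, d_1 = (m_2 - m_1)/(6h_1) = -27/10. So s'(1) = -64/15.

-4.2667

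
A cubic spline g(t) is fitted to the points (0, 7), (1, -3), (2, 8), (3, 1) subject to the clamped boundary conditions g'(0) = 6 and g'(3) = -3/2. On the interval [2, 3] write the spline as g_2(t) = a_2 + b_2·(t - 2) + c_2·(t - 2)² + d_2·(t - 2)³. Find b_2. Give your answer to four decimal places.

Put M_i = g'' at the i-th knot. Here h = (1, 1, 1) and Δ = (-10, 11, -7), so the interior equations h_(i-1)·M_(i-1) + 2(h_(i-1)+h_i)·M_i + h_i·M_(i+1) = 6(Δ_i − Δ_(i-1)) read
  1·M_0 + 4·M_1 + 1·M_2 = 6(Δ_1 - Δ_0) = 126
  1·M_1 + 4·M_2 + 1·M_3 = 6(Δ_2 - Δ_1) = -108
Clamped end conditions give two more equations: 2h_0·M_0 + h_0·M_1 = 6(Δ_0 - g'(0)) = -96 and h_2·M_2 + 2h_2·M_3 = 6(g'(3) - Δ_2) = 33.
Forward elimination and back-substitution give M_0 = -403/5, M_1 = 326/5, M_2 = -271/5, M_3 = 218/5.
On [2, 3], with g_2(t) = a_2 + b_2·(t - 2) + c_2·(t - 2)² + d_2·(t - 2)³: c_2 = M_2/2 = -271/10, d_2 = (M_3 - M_2)/(6h_2) = 163/10, b_2 = Δ_2 - h_2(2M_2 + M_3)/6 = 19/5.

3.8000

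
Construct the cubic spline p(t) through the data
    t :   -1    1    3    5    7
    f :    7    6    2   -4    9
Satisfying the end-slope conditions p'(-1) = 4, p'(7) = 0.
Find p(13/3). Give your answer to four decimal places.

With M_i denoting the second derivative at x_i, h_i = 2, 2, 2, 2, and Δ_i = (y_(i+1) − y_i)/h_i = -1/2, -2, -3, 13/2:
  2·M_0 + 8·M_1 + 2·M_2 = 6(Δ_1 - Δ_0) = -9
  2·M_1 + 8·M_2 + 2·M_3 = 6(Δ_2 - Δ_1) = -6
  2·M_2 + 8·M_3 + 2·M_4 = 6(Δ_3 - Δ_2) = 57
Clamped end conditions give two more equations: 2h_0·M_0 + h_0·M_1 = 6(Δ_0 - p'(-1)) = -27 and h_3·M_3 + 2h_3·M_4 = 6(p'(7) - Δ_3) = -39.
Forward elimination and back-substitution give M_0 = -215/28, M_1 = 13/7, M_2 = -17/4, M_3 = 85/7, M_4 = -443/28.
On [3, 5], p(t) = 2 - 59/14·(t - 3) - 17/8·(t - 3)² + 153/112·(t - 3)³.
With (t - 3) = 4/3: p(13/3) = -262/63.

-4.1587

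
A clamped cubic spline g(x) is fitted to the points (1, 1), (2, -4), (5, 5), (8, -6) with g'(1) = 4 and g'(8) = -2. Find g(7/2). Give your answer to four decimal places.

-2.4032

With M_i denoting the second derivative at x_i, h_i = 1, 3, 3, and Δ_i = (y_(i+1) − y_i)/h_i = -5, 3, -11/3:
  1·M_0 + 8·M_1 + 3·M_2 = 6(Δ_1 - Δ_0) = 48
  3·M_1 + 12·M_2 + 3·M_3 = 6(Δ_2 - Δ_1) = -40
Clamped end conditions give two more equations: 2h_0·M_0 + h_0·M_1 = 6(Δ_0 - g'(1)) = -54 and h_2·M_2 + 2h_2·M_3 = 6(g'(8) - Δ_2) = 10.
Solving the tridiagonal system: M_0 = -1042/31, M_1 = 410/31, M_2 = -250/31, M_3 = 530/93.
On [2, 5], g(x) = -4 - 192/31·(x - 2) + 205/31·(x - 2)² - 110/93·(x - 2)³.
With (x - 2) = 3/2: g(7/2) = -149/62.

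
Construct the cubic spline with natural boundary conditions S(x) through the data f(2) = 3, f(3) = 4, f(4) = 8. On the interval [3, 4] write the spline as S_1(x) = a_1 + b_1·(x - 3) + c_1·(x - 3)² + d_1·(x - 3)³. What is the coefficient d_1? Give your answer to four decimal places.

-0.7500

Put M_i = S'' at the i-th knot. Here h = (1, 1) and Δ = (1, 4), so the interior equations h_(i-1)·M_(i-1) + 2(h_(i-1)+h_i)·M_i + h_i·M_(i+1) = 6(Δ_i − Δ_(i-1)) read
  1·M_0 + 4·M_1 + 1·M_2 = 6(Δ_1 - Δ_0) = 18
Natural end conditions: M_0 = M_2 = 0.
Solving: M_0 = 0, M_1 = 9/2, M_2 = 0.
On [3, 4], with S_1(x) = a_1 + b_1·(x - 3) + c_1·(x - 3)² + d_1·(x - 3)³: c_1 = M_1/2 = 9/4, d_1 = (M_2 - M_1)/(6h_1) = -3/4, b_1 = Δ_1 - h_1(2M_1 + M_2)/6 = 5/2.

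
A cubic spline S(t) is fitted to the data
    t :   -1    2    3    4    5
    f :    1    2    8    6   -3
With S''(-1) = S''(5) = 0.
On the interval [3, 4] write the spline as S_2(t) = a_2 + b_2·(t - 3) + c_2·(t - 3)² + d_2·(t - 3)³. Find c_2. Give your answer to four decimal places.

Put σ_i = S'' at the i-th knot. Here h = (3, 1, 1, 1) and Δ = (1/3, 6, -2, -9), so the interior equations h_(i-1)·σ_(i-1) + 2(h_(i-1)+h_i)·σ_i + h_i·σ_(i+1) = 6(Δ_i − Δ_(i-1)) read
  3·σ_0 + 8·σ_1 + 1·σ_2 = 6(Δ_1 - Δ_0) = 34
  1·σ_1 + 4·σ_2 + 1·σ_3 = 6(Δ_2 - Δ_1) = -48
  1·σ_2 + 4·σ_3 + 1·σ_4 = 6(Δ_3 - Δ_2) = -42
Natural end conditions: σ_0 = σ_4 = 0.
Hence σ_0 = 0, σ_1 = 165/29, σ_2 = -334/29, σ_3 = -221/29, σ_4 = 0.
On [3, 4], with S_2(t) = a_2 + b_2·(t - 3) + c_2·(t - 3)² + d_2·(t - 3)³: c_2 = σ_2/2 = -167/29, d_2 = (σ_3 - σ_2)/(6h_2) = 113/174, b_2 = Δ_2 - h_2(2σ_2 + σ_3)/6 = 541/174.

-5.7586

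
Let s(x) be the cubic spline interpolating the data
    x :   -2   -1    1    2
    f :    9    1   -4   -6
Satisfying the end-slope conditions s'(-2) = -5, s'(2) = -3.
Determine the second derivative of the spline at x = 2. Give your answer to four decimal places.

With σ_i denoting the second derivative at x_i, h_i = 1, 2, 1, and Δ_i = (y_(i+1) − y_i)/h_i = -8, -5/2, -2:
  1·σ_0 + 6·σ_1 + 2·σ_2 = 6(Δ_1 - Δ_0) = 33
  2·σ_1 + 6·σ_2 + 1·σ_3 = 6(Δ_2 - Δ_1) = 3
Clamped end conditions give two more equations: 2h_0·σ_0 + h_0·σ_1 = 6(Δ_0 - s'(-2)) = -18 and h_2·σ_2 + 2h_2·σ_3 = 6(s'(2) - Δ_2) = -6.
Forward elimination and back-substitution give σ_0 = -461/35, σ_1 = 292/35, σ_2 = -68/35, σ_3 = -71/35.

-2.0286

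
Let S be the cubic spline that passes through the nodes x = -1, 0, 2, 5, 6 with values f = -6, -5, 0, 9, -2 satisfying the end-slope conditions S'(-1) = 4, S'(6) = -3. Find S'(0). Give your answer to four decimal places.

Write M_i for S''(x_i). With h_i = 1, 2, 3, 1 and divided differences Δ_i = 1, 5/2, 3, -11, the continuity of S' gives the tridiagonal system
  1·M_0 + 6·M_1 + 2·M_2 = 6(Δ_1 - Δ_0) = 9
  2·M_1 + 10·M_2 + 3·M_3 = 6(Δ_2 - Δ_1) = 3
  3·M_2 + 8·M_3 + 1·M_4 = 6(Δ_3 - Δ_2) = -84
Clamped end conditions give two more equations: 2h_0·M_0 + h_0·M_1 = 6(Δ_0 - S'(-1)) = -18 and h_3·M_3 + 2h_3·M_4 = 6(S'(6) - Δ_3) = 48.
Solving: M_0 = -721/74, M_1 = 55/37, M_2 = 727/148, M_3 = -1211/74, M_4 = 4763/148.
On [0, 2], S'(x) = b_1 + 2c_1·x + 3d_1·x² with b_1 = Δ_1 - h_1(2M_1 + M_2)/6 = -19/148, c_1 = M_1/2 = 55/74, d_1 = (M_2 - M_1)/(6h_1) = 169/592. So S'(0) = -19/148.

-0.1284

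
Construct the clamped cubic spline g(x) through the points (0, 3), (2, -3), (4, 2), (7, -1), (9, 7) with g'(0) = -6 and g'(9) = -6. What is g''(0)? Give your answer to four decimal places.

1.9746

Put m_i = g'' at the i-th knot. Here h = (2, 2, 3, 2) and Δ = (-3, 5/2, -1, 4), so the interior equations h_(i-1)·m_(i-1) + 2(h_(i-1)+h_i)·m_i + h_i·m_(i+1) = 6(Δ_i − Δ_(i-1)) read
  2·m_0 + 8·m_1 + 2·m_2 = 6(Δ_1 - Δ_0) = 33
  2·m_1 + 10·m_2 + 3·m_3 = 6(Δ_2 - Δ_1) = -21
  3·m_2 + 10·m_3 + 2·m_4 = 6(Δ_3 - Δ_2) = 30
Clamped end conditions give two more equations: 2h_0·m_0 + h_0·m_1 = 6(Δ_0 - g'(0)) = 18 and h_3·m_3 + 2h_3·m_4 = 6(g'(9) - Δ_3) = -60.
Hence m_0 = 233/118, m_1 = 298/59, m_2 = -335/59, m_3 = 505/59, m_4 = -2275/118.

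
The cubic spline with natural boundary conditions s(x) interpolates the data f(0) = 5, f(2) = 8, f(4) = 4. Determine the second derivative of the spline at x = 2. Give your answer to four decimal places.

-2.6250

Put σ_i = s'' at the i-th knot. Here h = (2, 2) and Δ = (3/2, -2), so the interior equations h_(i-1)·σ_(i-1) + 2(h_(i-1)+h_i)·σ_i + h_i·σ_(i+1) = 6(Δ_i − Δ_(i-1)) read
  2·σ_0 + 8·σ_1 + 2·σ_2 = 6(Δ_1 - Δ_0) = -21
Natural end conditions: σ_0 = σ_2 = 0.
Forward elimination and back-substitution give σ_0 = 0, σ_1 = -21/8, σ_2 = 0.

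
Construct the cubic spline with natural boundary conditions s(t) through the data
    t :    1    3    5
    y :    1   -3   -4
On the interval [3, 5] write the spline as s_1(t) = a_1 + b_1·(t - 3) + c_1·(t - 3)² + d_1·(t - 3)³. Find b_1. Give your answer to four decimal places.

-1.2500

Put M_i = s'' at the i-th knot. Here h = (2, 2) and Δ = (-2, -1/2), so the interior equations h_(i-1)·M_(i-1) + 2(h_(i-1)+h_i)·M_i + h_i·M_(i+1) = 6(Δ_i − Δ_(i-1)) read
  2·M_0 + 8·M_1 + 2·M_2 = 6(Δ_1 - Δ_0) = 9
Natural end conditions: M_0 = M_2 = 0.
Forward elimination and back-substitution give M_0 = 0, M_1 = 9/8, M_2 = 0.
On [3, 5], with s_1(t) = a_1 + b_1·(t - 3) + c_1·(t - 3)² + d_1·(t - 3)³: c_1 = M_1/2 = 9/16, d_1 = (M_2 - M_1)/(6h_1) = -3/32, b_1 = Δ_1 - h_1(2M_1 + M_2)/6 = -5/4.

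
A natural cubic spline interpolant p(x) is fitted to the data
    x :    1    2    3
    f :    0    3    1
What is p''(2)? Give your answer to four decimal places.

Write M_i for p''(x_i). With h_i = 1, 1 and divided differences Δ_i = 3, -2, the continuity of p' gives the tridiagonal system
  1·M_0 + 4·M_1 + 1·M_2 = 6(Δ_1 - Δ_0) = -30
Natural end conditions: M_0 = M_2 = 0.
Solving: M_0 = 0, M_1 = -15/2, M_2 = 0.

-7.5000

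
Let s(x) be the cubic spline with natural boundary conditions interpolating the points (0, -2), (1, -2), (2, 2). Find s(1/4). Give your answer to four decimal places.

With σ_i denoting the second derivative at x_i, h_i = 1, 1, and Δ_i = (y_(i+1) − y_i)/h_i = 0, 4:
  1·σ_0 + 4·σ_1 + 1·σ_2 = 6(Δ_1 - Δ_0) = 24
Natural end conditions: σ_0 = σ_2 = 0.
Solving the tridiagonal system: σ_0 = 0, σ_1 = 6, σ_2 = 0.
On [0, 1], s(x) = -2 - 1·x + 0·x² + 1·x³.
With x = 1/4: s(1/4) = -143/64.

-2.2344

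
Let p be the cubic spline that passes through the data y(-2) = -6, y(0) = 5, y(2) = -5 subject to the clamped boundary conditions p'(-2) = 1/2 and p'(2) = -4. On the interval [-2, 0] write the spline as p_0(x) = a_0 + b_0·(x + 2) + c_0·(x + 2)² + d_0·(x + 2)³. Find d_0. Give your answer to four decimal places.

Write σ_i for p''(x_i). With h_i = 2, 2 and divided differences Δ_i = 11/2, -5, the continuity of p' gives the tridiagonal system
  2·σ_0 + 8·σ_1 + 2·σ_2 = 6(Δ_1 - Δ_0) = -63
Clamped end conditions give two more equations: 2h_0·σ_0 + h_0·σ_1 = 6(Δ_0 - p'(-2)) = 30 and h_1·σ_1 + 2h_1·σ_2 = 6(p'(2) - Δ_1) = 6.
Solving the tridiagonal system: σ_0 = 57/4, σ_1 = -27/2, σ_2 = 33/4.
On [-2, 0], with p_0(x) = a_0 + b_0·(x + 2) + c_0·(x + 2)² + d_0·(x + 2)³: c_0 = σ_0/2 = 57/8, d_0 = (σ_1 - σ_0)/(6h_0) = -37/16, b_0 = Δ_0 - h_0(2σ_0 + σ_1)/6 = 1/2.

-2.3125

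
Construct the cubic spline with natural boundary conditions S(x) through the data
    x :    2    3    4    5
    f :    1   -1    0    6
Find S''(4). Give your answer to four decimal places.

6.8000

With m_i denoting the second derivative at x_i, h_i = 1, 1, 1, and Δ_i = (y_(i+1) − y_i)/h_i = -2, 1, 6:
  1·m_0 + 4·m_1 + 1·m_2 = 6(Δ_1 - Δ_0) = 18
  1·m_1 + 4·m_2 + 1·m_3 = 6(Δ_2 - Δ_1) = 30
Natural end conditions: m_0 = m_3 = 0.
Solving: m_0 = 0, m_1 = 14/5, m_2 = 34/5, m_3 = 0.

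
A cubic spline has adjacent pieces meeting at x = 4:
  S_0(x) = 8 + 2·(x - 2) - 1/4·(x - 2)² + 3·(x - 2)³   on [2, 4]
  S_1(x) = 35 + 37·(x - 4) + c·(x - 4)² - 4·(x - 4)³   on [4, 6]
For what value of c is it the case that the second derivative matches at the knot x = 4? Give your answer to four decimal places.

17.7500

S_0''(x) = -1/2 + 18·(x - 2), so S_0''(4) = 71/2. On the right, S_1''(4) = 2c, so c = 71/4.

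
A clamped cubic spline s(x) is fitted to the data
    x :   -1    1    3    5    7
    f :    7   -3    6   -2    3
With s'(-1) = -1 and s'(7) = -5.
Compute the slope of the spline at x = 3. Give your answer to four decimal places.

Let σ_i = s''(x_i). Step sizes h_i = 2, 2, 2, 2; slopes of the chords Δ_i = (y_(i+1) - y_i)/h_i = -5, 9/2, -4, 5/2.
  2·σ_0 + 8·σ_1 + 2·σ_2 = 6(Δ_1 - Δ_0) = 57
  2·σ_1 + 8·σ_2 + 2·σ_3 = 6(Δ_2 - Δ_1) = -51
  2·σ_2 + 8·σ_3 + 2·σ_4 = 6(Δ_3 - Δ_2) = 39
Clamped end conditions give two more equations: 2h_0·σ_0 + h_0·σ_1 = 6(Δ_0 - s'(-1)) = -24 and h_3·σ_3 + 2h_3·σ_4 = 6(s'(7) - Δ_3) = -45.
Forward elimination and back-substitution give σ_0 = -715/56, σ_1 = 379/28, σ_2 = -103/8, σ_3 = 349/28, σ_4 = -979/56.
On [3, 5], s'(x) = b_2 + 2c_2·(x - 3) + 3d_2·(x - 3)² with b_2 = Δ_2 - h_2(2σ_2 + σ_3)/6 = 3/7, c_2 = σ_2/2 = -103/16, d_2 = (σ_3 - σ_2)/(6h_2) = 473/224. So s'(3) = 3/7.

0.4286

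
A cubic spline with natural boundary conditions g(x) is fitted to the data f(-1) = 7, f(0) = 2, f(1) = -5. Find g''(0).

Let M_i = g''(x_i). Step sizes h_i = 1, 1; slopes of the chords Δ_i = (y_(i+1) - y_i)/h_i = -5, -7.
  1·M_0 + 4·M_1 + 1·M_2 = 6(Δ_1 - Δ_0) = -12
Natural end conditions: M_0 = M_2 = 0.
Solving: M_0 = 0, M_1 = -3, M_2 = 0.

-3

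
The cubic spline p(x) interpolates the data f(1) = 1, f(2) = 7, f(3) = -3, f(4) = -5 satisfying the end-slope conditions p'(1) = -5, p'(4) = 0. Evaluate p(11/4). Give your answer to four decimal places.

With m_i denoting the second derivative at x_i, h_i = 1, 1, 1, and Δ_i = (y_(i+1) − y_i)/h_i = 6, -10, -2:
  1·m_0 + 4·m_1 + 1·m_2 = 6(Δ_1 - Δ_0) = -96
  1·m_1 + 4·m_2 + 1·m_3 = 6(Δ_2 - Δ_1) = 48
Clamped end conditions give two more equations: 2h_0·m_0 + h_0·m_1 = 6(Δ_0 - p'(1)) = 66 and h_2·m_2 + 2h_2·m_3 = 6(p'(4) - Δ_2) = 12.
Forward elimination and back-substitution give m_0 = 824/15, m_1 = -658/15, m_2 = 368/15, m_3 = -94/15.
On [2, 3], p(x) = 7 + 8/15·(x - 2) - 329/15·(x - 2)² + 57/5·(x - 2)³.
With (x - 2) = 3/4: p(11/4) = -41/320.

-0.1281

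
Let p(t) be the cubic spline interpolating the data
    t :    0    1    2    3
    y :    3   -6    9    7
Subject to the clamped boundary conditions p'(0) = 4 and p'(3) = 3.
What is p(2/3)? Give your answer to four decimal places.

-3.5679

Write σ_i for p''(x_i). With h_i = 1, 1, 1 and divided differences Δ_i = -9, 15, -2, the continuity of p' gives the tridiagonal system
  1·σ_0 + 4·σ_1 + 1·σ_2 = 6(Δ_1 - Δ_0) = 144
  1·σ_1 + 4·σ_2 + 1·σ_3 = 6(Δ_2 - Δ_1) = -102
Clamped end conditions give two more equations: 2h_0·σ_0 + h_0·σ_1 = 6(Δ_0 - p'(0)) = -78 and h_2·σ_2 + 2h_2·σ_3 = 6(p'(3) - Δ_2) = 30.
Forward elimination and back-substitution give σ_0 = -218/3, σ_1 = 202/3, σ_2 = -158/3, σ_3 = 124/3.
On [0, 1], p(t) = 3 + 4·t - 109/3·t² + 70/3·t³.
With t = 2/3: p(2/3) = -289/81.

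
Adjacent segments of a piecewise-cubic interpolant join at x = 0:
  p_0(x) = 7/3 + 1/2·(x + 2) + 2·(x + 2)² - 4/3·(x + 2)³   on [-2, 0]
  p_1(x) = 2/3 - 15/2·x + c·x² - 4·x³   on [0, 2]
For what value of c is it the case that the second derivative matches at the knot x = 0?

-6

p_0''(x) = 4 - 8·(x + 2), so p_0''(0) = -12. On the right, p_1''(0) = 2c, so c = -6.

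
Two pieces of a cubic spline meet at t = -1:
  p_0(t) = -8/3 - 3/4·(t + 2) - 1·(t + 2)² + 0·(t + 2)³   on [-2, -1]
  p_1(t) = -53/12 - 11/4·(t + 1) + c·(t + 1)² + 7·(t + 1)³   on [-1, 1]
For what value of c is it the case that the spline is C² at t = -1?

p_0''(t) = -2 + 0·(t + 2), so p_0''(-1) = -2. On the right, p_1''(-1) = 2c, so c = -1.

-1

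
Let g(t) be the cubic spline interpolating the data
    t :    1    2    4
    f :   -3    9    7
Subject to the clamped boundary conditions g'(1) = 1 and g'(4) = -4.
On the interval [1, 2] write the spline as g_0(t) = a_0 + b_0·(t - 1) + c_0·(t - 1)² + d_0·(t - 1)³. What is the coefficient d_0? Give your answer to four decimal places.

With σ_i denoting the second derivative at x_i, h_i = 1, 2, and Δ_i = (y_(i+1) − y_i)/h_i = 12, -1:
  1·σ_0 + 6·σ_1 + 2·σ_2 = 6(Δ_1 - Δ_0) = -78
Clamped end conditions give two more equations: 2h_0·σ_0 + h_0·σ_1 = 6(Δ_0 - g'(1)) = 66 and h_1·σ_1 + 2h_1·σ_2 = 6(g'(4) - Δ_1) = -18.
Hence σ_0 = 133/3, σ_1 = -68/3, σ_2 = 41/6.
On [1, 2], with g_0(t) = a_0 + b_0·(t - 1) + c_0·(t - 1)² + d_0·(t - 1)³: c_0 = σ_0/2 = 133/6, d_0 = (σ_1 - σ_0)/(6h_0) = -67/6, b_0 = Δ_0 - h_0(2σ_0 + σ_1)/6 = 1.

-11.1667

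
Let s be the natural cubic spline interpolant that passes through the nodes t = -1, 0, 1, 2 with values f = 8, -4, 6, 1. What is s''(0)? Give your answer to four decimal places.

41.2000

Write m_i for s''(x_i). With h_i = 1, 1, 1 and divided differences Δ_i = -12, 10, -5, the continuity of s' gives the tridiagonal system
  1·m_0 + 4·m_1 + 1·m_2 = 6(Δ_1 - Δ_0) = 132
  1·m_1 + 4·m_2 + 1·m_3 = 6(Δ_2 - Δ_1) = -90
Natural end conditions: m_0 = m_3 = 0.
Solving: m_0 = 0, m_1 = 206/5, m_2 = -164/5, m_3 = 0.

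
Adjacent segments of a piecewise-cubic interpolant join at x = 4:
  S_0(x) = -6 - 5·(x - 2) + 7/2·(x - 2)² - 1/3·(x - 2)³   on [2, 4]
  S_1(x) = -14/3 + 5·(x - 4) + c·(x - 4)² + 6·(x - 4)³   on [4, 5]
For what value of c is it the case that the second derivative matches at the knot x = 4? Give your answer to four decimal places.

1.5000

S_0''(x) = 7 - 2·(x - 2), so S_0''(4) = 3. On the right, S_1''(4) = 2c, so c = 3/2.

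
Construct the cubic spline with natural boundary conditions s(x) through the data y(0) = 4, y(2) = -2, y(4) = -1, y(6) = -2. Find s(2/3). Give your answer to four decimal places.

Write M_i for s''(x_i). With h_i = 2, 2, 2 and divided differences Δ_i = -3, 1/2, -1/2, the continuity of s' gives the tridiagonal system
  2·M_0 + 8·M_1 + 2·M_2 = 6(Δ_1 - Δ_0) = 21
  2·M_1 + 8·M_2 + 2·M_3 = 6(Δ_2 - Δ_1) = -6
Natural end conditions: M_0 = M_3 = 0.
Hence M_0 = 0, M_1 = 3, M_2 = -3/2, M_3 = 0.
On [0, 2], s(x) = 4 - 4·x + 0·x² + 1/4·x³.
With x = 2/3: s(2/3) = 38/27.

1.4074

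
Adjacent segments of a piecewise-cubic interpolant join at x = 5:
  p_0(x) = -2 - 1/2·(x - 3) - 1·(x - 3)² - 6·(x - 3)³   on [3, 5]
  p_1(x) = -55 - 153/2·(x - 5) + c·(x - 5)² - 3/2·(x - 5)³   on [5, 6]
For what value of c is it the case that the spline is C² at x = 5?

-37

p_0''(x) = -2 - 36·(x - 3), so p_0''(5) = -74. On the right, p_1''(5) = 2c, so c = -37.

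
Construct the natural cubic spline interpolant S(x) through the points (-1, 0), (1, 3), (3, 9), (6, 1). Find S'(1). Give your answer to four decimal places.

2.8860

Put M_i = S'' at the i-th knot. Here h = (2, 2, 3) and Δ = (3/2, 3, -8/3), so the interior equations h_(i-1)·M_(i-1) + 2(h_(i-1)+h_i)·M_i + h_i·M_(i+1) = 6(Δ_i − Δ_(i-1)) read
  2·M_0 + 8·M_1 + 2·M_2 = 6(Δ_1 - Δ_0) = 9
  2·M_1 + 10·M_2 + 3·M_3 = 6(Δ_2 - Δ_1) = -34
Natural end conditions: M_0 = M_3 = 0.
Solving the tridiagonal system: M_0 = 0, M_1 = 79/38, M_2 = -145/38, M_3 = 0.
On [1, 3], S'(x) = b_1 + 2c_1·(x - 1) + 3d_1·(x - 1)² with b_1 = Δ_1 - h_1(2M_1 + M_2)/6 = 329/114, c_1 = M_1/2 = 79/76, d_1 = (M_2 - M_1)/(6h_1) = -28/57. So S'(1) = 329/114.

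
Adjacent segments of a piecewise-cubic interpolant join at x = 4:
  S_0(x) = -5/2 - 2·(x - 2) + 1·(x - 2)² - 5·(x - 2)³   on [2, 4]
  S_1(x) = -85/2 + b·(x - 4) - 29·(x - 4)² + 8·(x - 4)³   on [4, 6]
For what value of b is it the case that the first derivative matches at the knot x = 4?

S_0'(x) = -2 + 2·(x - 2) - 15·(x - 2)², so S_0'(4) = -58. On the right, S_1'(4) = b, so b = -58.

-58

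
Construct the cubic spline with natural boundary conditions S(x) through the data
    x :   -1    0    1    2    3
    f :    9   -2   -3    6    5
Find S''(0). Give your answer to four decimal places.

10.7143

Write M_i for S''(x_i). With h_i = 1, 1, 1, 1 and divided differences Δ_i = -11, -1, 9, -1, the continuity of S' gives the tridiagonal system
  1·M_0 + 4·M_1 + 1·M_2 = 6(Δ_1 - Δ_0) = 60
  1·M_1 + 4·M_2 + 1·M_3 = 6(Δ_2 - Δ_1) = 60
  1·M_2 + 4·M_3 + 1·M_4 = 6(Δ_3 - Δ_2) = -60
Natural end conditions: M_0 = M_4 = 0.
Hence M_0 = 0, M_1 = 75/7, M_2 = 120/7, M_3 = -135/7, M_4 = 0.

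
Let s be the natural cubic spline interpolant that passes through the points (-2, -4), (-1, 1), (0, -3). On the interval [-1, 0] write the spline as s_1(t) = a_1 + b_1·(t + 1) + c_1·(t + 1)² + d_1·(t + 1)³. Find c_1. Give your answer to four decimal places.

Write M_i for s''(x_i). With h_i = 1, 1 and divided differences Δ_i = 5, -4, the continuity of s' gives the tridiagonal system
  1·M_0 + 4·M_1 + 1·M_2 = 6(Δ_1 - Δ_0) = -54
Natural end conditions: M_0 = M_2 = 0.
Solving: M_0 = 0, M_1 = -27/2, M_2 = 0.
On [-1, 0], with s_1(t) = a_1 + b_1·(t + 1) + c_1·(t + 1)² + d_1·(t + 1)³: c_1 = M_1/2 = -27/4, d_1 = (M_2 - M_1)/(6h_1) = 9/4, b_1 = Δ_1 - h_1(2M_1 + M_2)/6 = 1/2.

-6.7500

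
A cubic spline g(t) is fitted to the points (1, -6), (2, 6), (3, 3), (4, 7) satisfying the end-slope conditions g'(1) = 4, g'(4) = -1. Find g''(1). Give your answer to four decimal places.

With σ_i denoting the second derivative at x_i, h_i = 1, 1, 1, and Δ_i = (y_(i+1) − y_i)/h_i = 12, -3, 4:
  1·σ_0 + 4·σ_1 + 1·σ_2 = 6(Δ_1 - Δ_0) = -90
  1·σ_1 + 4·σ_2 + 1·σ_3 = 6(Δ_2 - Δ_1) = 42
Clamped end conditions give two more equations: 2h_0·σ_0 + h_0·σ_1 = 6(Δ_0 - g'(1)) = 48 and h_2·σ_2 + 2h_2·σ_3 = 6(g'(4) - Δ_2) = -30.
Solving the tridiagonal system: σ_0 = 664/15, σ_1 = -608/15, σ_2 = 418/15, σ_3 = -434/15.

44.2667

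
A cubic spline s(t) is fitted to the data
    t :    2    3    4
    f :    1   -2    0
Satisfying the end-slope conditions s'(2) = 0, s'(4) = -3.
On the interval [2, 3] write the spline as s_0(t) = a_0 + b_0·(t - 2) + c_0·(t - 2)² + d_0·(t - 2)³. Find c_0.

-9

Let M_i = s''(x_i). Step sizes h_i = 1, 1; slopes of the chords Δ_i = (y_(i+1) - y_i)/h_i = -3, 2.
  1·M_0 + 4·M_1 + 1·M_2 = 6(Δ_1 - Δ_0) = 30
Clamped end conditions give two more equations: 2h_0·M_0 + h_0·M_1 = 6(Δ_0 - s'(2)) = -18 and h_1·M_1 + 2h_1·M_2 = 6(s'(4) - Δ_1) = -30.
Solving the tridiagonal system: M_0 = -18, M_1 = 18, M_2 = -24.
On [2, 3], with s_0(t) = a_0 + b_0·(t - 2) + c_0·(t - 2)² + d_0·(t - 2)³: c_0 = M_0/2 = -9, d_0 = (M_1 - M_0)/(6h_0) = 6, b_0 = Δ_0 - h_0(2M_0 + M_1)/6 = 0.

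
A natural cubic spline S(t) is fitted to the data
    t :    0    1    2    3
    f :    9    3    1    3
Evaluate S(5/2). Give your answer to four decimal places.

Let σ_i = S''(x_i). Step sizes h_i = 1, 1, 1; slopes of the chords Δ_i = (y_(i+1) - y_i)/h_i = -6, -2, 2.
  1·σ_0 + 4·σ_1 + 1·σ_2 = 6(Δ_1 - Δ_0) = 24
  1·σ_1 + 4·σ_2 + 1·σ_3 = 6(Δ_2 - Δ_1) = 24
Natural end conditions: σ_0 = σ_3 = 0.
Forward elimination and back-substitution give σ_0 = 0, σ_1 = 24/5, σ_2 = 24/5, σ_3 = 0.
On [2, 3], S(t) = 1 + 2/5·(t - 2) + 12/5·(t - 2)² - 4/5·(t - 2)³.
With (t - 2) = 1/2: S(5/2) = 17/10.

1.7000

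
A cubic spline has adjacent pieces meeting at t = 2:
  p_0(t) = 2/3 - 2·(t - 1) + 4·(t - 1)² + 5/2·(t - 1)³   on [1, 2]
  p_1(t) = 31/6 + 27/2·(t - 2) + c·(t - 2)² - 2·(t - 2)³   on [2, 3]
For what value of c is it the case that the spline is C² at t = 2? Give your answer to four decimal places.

p_0''(t) = 8 + 15·(t - 1), so p_0''(2) = 23. On the right, p_1''(2) = 2c, so c = 23/2.

11.5000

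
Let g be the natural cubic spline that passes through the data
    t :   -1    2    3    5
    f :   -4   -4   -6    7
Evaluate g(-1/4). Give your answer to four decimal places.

-3.0800

Write m_i for g''(x_i). With h_i = 3, 1, 2 and divided differences Δ_i = 0, -2, 13/2, the continuity of g' gives the tridiagonal system
  3·m_0 + 8·m_1 + 1·m_2 = 6(Δ_1 - Δ_0) = -12
  1·m_1 + 6·m_2 + 2·m_3 = 6(Δ_2 - Δ_1) = 51
Natural end conditions: m_0 = m_3 = 0.
Forward elimination and back-substitution give m_0 = 0, m_1 = -123/47, m_2 = 420/47, m_3 = 0.
On [-1, 2], g(t) = -4 + 123/94·(t + 1) + 0·(t + 1)² - 41/282·(t + 1)³.
With (t + 1) = 3/4: g(-1/4) = -18529/6016.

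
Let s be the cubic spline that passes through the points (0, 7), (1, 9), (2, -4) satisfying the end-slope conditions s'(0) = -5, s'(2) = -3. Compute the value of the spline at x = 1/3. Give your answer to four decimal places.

7.2407

With M_i denoting the second derivative at x_i, h_i = 1, 1, and Δ_i = (y_(i+1) − y_i)/h_i = 2, -13:
  1·M_0 + 4·M_1 + 1·M_2 = 6(Δ_1 - Δ_0) = -90
Clamped end conditions give two more equations: 2h_0·M_0 + h_0·M_1 = 6(Δ_0 - s'(0)) = 42 and h_1·M_1 + 2h_1·M_2 = 6(s'(2) - Δ_1) = 60.
Forward elimination and back-substitution give M_0 = 89/2, M_1 = -47, M_2 = 107/2.
On [0, 1], s(x) = 7 - 5·x + 89/4·x² - 61/4·x³.
With x = 1/3: s(1/3) = 391/54.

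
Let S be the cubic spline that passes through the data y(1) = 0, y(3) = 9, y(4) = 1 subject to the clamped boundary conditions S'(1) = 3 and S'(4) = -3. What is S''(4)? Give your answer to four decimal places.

Put M_i = S'' at the i-th knot. Here h = (2, 1) and Δ = (9/2, -8), so the interior equations h_(i-1)·M_(i-1) + 2(h_(i-1)+h_i)·M_i + h_i·M_(i+1) = 6(Δ_i − Δ_(i-1)) read
  2·M_0 + 6·M_1 + 1·M_2 = 6(Δ_1 - Δ_0) = -75
Clamped end conditions give two more equations: 2h_0·M_0 + h_0·M_1 = 6(Δ_0 - S'(1)) = 9 and h_1·M_1 + 2h_1·M_2 = 6(S'(4) - Δ_1) = 30.
Solving: M_0 = 51/4, M_1 = -21, M_2 = 51/2.

25.5000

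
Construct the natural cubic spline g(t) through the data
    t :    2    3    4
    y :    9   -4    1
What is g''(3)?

Put m_i = g'' at the i-th knot. Here h = (1, 1) and Δ = (-13, 5), so the interior equations h_(i-1)·m_(i-1) + 2(h_(i-1)+h_i)·m_i + h_i·m_(i+1) = 6(Δ_i − Δ_(i-1)) read
  1·m_0 + 4·m_1 + 1·m_2 = 6(Δ_1 - Δ_0) = 108
Natural end conditions: m_0 = m_2 = 0.
Solving: m_0 = 0, m_1 = 27, m_2 = 0.

27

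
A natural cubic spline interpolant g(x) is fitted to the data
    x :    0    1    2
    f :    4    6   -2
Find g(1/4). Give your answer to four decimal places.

5.0859

Let M_i = g''(x_i). Step sizes h_i = 1, 1; slopes of the chords Δ_i = (y_(i+1) - y_i)/h_i = 2, -8.
  1·M_0 + 4·M_1 + 1·M_2 = 6(Δ_1 - Δ_0) = -60
Natural end conditions: M_0 = M_2 = 0.
Forward elimination and back-substitution give M_0 = 0, M_1 = -15, M_2 = 0.
On [0, 1], g(x) = 4 + 9/2·x + 0·x² - 5/2·x³.
With x = 1/4: g(1/4) = 651/128.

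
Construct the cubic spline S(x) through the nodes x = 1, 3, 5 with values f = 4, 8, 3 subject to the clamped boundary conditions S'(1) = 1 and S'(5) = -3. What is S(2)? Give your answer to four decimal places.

Put M_i = S'' at the i-th knot. Here h = (2, 2) and Δ = (2, -5/2), so the interior equations h_(i-1)·M_(i-1) + 2(h_(i-1)+h_i)·M_i + h_i·M_(i+1) = 6(Δ_i − Δ_(i-1)) read
  2·M_0 + 8·M_1 + 2·M_2 = 6(Δ_1 - Δ_0) = -27
Clamped end conditions give two more equations: 2h_0·M_0 + h_0·M_1 = 6(Δ_0 - S'(1)) = 6 and h_1·M_1 + 2h_1·M_2 = 6(S'(5) - Δ_1) = -3.
Solving: M_0 = 31/8, M_1 = -19/4, M_2 = 13/8.
On [1, 3], S(x) = 4 + 1·(x - 1) + 31/16·(x - 1)² - 23/32·(x - 1)³.
With (x - 1) = 1: S(2) = 199/32.

6.2188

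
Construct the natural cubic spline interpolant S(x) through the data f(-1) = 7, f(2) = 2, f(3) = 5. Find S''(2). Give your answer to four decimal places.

Write m_i for S''(x_i). With h_i = 3, 1 and divided differences Δ_i = -5/3, 3, the continuity of S' gives the tridiagonal system
  3·m_0 + 8·m_1 + 1·m_2 = 6(Δ_1 - Δ_0) = 28
Natural end conditions: m_0 = m_2 = 0.
Solving: m_0 = 0, m_1 = 7/2, m_2 = 0.

3.5000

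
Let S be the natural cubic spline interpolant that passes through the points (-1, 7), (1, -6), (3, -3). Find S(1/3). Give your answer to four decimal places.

-3.1481

Write m_i for S''(x_i). With h_i = 2, 2 and divided differences Δ_i = -13/2, 3/2, the continuity of S' gives the tridiagonal system
  2·m_0 + 8·m_1 + 2·m_2 = 6(Δ_1 - Δ_0) = 48
Natural end conditions: m_0 = m_2 = 0.
Forward elimination and back-substitution give m_0 = 0, m_1 = 6, m_2 = 0.
On [-1, 1], S(x) = 7 - 17/2·(x + 1) + 0·(x + 1)² + 1/2·(x + 1)³.
With (x + 1) = 4/3: S(1/3) = -85/27.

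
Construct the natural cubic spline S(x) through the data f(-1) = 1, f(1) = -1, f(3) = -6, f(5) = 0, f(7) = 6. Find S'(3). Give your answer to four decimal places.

Put m_i = S'' at the i-th knot. Here h = (2, 2, 2, 2) and Δ = (-1, -5/2, 3, 3), so the interior equations h_(i-1)·m_(i-1) + 2(h_(i-1)+h_i)·m_i + h_i·m_(i+1) = 6(Δ_i − Δ_(i-1)) read
  2·m_0 + 8·m_1 + 2·m_2 = 6(Δ_1 - Δ_0) = -9
  2·m_1 + 8·m_2 + 2·m_3 = 6(Δ_2 - Δ_1) = 33
  2·m_2 + 8·m_3 + 2·m_4 = 6(Δ_3 - Δ_2) = 0
Natural end conditions: m_0 = m_4 = 0.
Hence m_0 = 0, m_1 = -267/112, m_2 = 141/28, m_3 = -141/112, m_4 = 0.
On [3, 5], S'(x) = b_2 + 2c_2·(x - 3) + 3d_2·(x - 3)² with b_2 = Δ_2 - h_2(2m_2 + m_3)/6 = 1/16, c_2 = m_2/2 = 141/56, d_2 = (m_3 - m_2)/(6h_2) = -235/448. So S'(3) = 1/16.

0.0625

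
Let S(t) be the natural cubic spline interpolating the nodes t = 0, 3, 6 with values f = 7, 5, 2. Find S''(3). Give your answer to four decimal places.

Let M_i = S''(x_i). Step sizes h_i = 3, 3; slopes of the chords Δ_i = (y_(i+1) - y_i)/h_i = -2/3, -1.
  3·M_0 + 12·M_1 + 3·M_2 = 6(Δ_1 - Δ_0) = -2
Natural end conditions: M_0 = M_2 = 0.
Solving the tridiagonal system: M_0 = 0, M_1 = -1/6, M_2 = 0.

-0.1667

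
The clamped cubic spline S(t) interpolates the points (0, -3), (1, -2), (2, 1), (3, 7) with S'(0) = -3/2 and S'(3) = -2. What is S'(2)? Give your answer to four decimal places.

6.8333

With M_i denoting the second derivative at x_i, h_i = 1, 1, 1, and Δ_i = (y_(i+1) − y_i)/h_i = 1, 3, 6:
  1·M_0 + 4·M_1 + 1·M_2 = 6(Δ_1 - Δ_0) = 12
  1·M_1 + 4·M_2 + 1·M_3 = 6(Δ_2 - Δ_1) = 18
Clamped end conditions give two more equations: 2h_0·M_0 + h_0·M_1 = 6(Δ_0 - S'(0)) = 15 and h_2·M_2 + 2h_2·M_3 = 6(S'(3) - Δ_2) = -48.
Solving the tridiagonal system: M_0 = 26/3, M_1 = -7/3, M_2 = 38/3, M_3 = -91/3.
On [2, 3], S'(t) = b_2 + 2c_2·(t - 2) + 3d_2·(t - 2)² with b_2 = Δ_2 - h_2(2M_2 + M_3)/6 = 41/6, c_2 = M_2/2 = 19/3, d_2 = (M_3 - M_2)/(6h_2) = -43/6. So S'(2) = 41/6.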